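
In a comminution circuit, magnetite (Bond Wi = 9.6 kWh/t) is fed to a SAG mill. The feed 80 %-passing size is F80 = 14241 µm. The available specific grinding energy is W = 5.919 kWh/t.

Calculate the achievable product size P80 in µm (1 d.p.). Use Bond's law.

P80 = 203.9 µm

W = 10·Wi·(P80^(-½) − F80^(-½))
P80^(−½) = W/(10 Wi) + F80^(−½)
  = 5.9190/(10·9.6) + 1/√14241 = 0.061656 + 0.008380 = 0.070036
P80 = (1/0.070036)² = 14.2784² = 203.87 µm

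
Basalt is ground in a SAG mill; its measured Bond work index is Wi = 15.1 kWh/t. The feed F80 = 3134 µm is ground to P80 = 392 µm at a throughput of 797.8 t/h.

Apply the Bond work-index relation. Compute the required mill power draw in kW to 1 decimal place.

P = 3932.6 kW

W_Bond = 10·Wi·(1/√P₈₀ − 1/√F₈₀)
W = 10·15.1·(1/√392 − 1/√3134) = 10·15.1·(0.032645) = 4.9294 kWh/t
Power = W × throughput = 4.9294 kWh/t × 797.8 t/h = 3932.6 kW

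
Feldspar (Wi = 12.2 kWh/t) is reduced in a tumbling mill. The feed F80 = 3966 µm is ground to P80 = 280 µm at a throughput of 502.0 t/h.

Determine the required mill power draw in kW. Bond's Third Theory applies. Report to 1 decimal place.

P = 2687.5 kW

W = 10·Wi·[P80^(−½) − F80^(−½)]
W = 10·12.2·(1/√280 − 1/√3966) = 10·12.2·(0.043882) = 5.3537 kWh/t
Power = W × throughput = 5.3537 kWh/t × 502.0 t/h = 2687.5 kW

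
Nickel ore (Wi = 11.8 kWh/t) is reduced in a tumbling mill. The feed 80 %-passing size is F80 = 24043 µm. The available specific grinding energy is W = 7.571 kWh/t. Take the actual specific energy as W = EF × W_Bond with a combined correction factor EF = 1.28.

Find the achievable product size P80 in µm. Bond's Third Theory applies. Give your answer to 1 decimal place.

Bond:  W = 10 Wi (1/√P − 1/√F)
W_Bond = W / EF = 7.571 / 1.28 = 5.9148 kWh/t
P80^(−½) = W_Bond/(10 Wi) + F80^(−½)
  = 5.9148/(10·11.8) + 1/√24043 = 0.050126 + 0.006449 = 0.056575
P80 = (1/0.056575)² = 17.6757² = 312.43 µm

P80 = 312.4 µm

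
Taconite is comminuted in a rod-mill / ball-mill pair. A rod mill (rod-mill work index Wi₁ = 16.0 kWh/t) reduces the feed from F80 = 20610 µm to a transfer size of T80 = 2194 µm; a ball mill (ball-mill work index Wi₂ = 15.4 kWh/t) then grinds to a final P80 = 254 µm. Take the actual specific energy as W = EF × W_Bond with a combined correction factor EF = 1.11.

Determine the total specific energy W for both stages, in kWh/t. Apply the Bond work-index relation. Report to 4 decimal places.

W = 9.6308 kWh/t

Bond:  W = 10 Wi (1/√P − 1/√F)
Stage 1 (20610→2194 µm, Wi₁=16.0): W₁ = 10·16.0·(0.021349 − 0.006966) = 2.3014 kWh/t
Stage 2 (2194→254 µm, Wi₂=15.4): W₂ = 10·15.4·(0.062746 − 0.021349) = 6.3750 kWh/t
W = W₁ + W₂ = 2.3014 + 6.3750 = 8.6764 kWh/t
W_actual = 1.11 × 8.6764 = 9.6308 kWh/t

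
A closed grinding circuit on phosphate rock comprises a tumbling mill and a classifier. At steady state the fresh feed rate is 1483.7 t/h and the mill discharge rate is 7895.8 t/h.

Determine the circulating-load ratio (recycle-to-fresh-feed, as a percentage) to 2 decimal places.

CL = 432.17 %

M = F + R at steady state, so:
R = M − F = 7895.8 − 1483.7 = 6412.1 t/h
CL = 100·R/F = 100·6412.1/1483.7 = 432.17 %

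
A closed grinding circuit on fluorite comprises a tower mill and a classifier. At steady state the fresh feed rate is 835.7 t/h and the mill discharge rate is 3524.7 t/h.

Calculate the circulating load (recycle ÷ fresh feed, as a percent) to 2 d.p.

Mill node: discharge = fresh + recycle.
R = M − F = 3524.7 − 835.7 = 2689.0 t/h
CL = 100·R/F = 100·2689.0/835.7 = 321.77 %

CL = 321.77 %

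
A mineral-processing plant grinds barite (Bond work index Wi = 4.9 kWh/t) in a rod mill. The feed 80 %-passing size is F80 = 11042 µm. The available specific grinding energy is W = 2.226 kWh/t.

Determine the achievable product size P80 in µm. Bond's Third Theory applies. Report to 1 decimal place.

P80 = 331.2 µm

W_Bond = 10·Wi·(1/√P₈₀ − 1/√F₈₀)
P80^-0.5 = F80^-0.5 + W/(10 Wi)
  = 2.2260/(10·4.9) + 1/√11042 = 0.045429 + 0.009516 = 0.054945
P80 = (1/0.054945)² = 18.2000² = 331.24 µm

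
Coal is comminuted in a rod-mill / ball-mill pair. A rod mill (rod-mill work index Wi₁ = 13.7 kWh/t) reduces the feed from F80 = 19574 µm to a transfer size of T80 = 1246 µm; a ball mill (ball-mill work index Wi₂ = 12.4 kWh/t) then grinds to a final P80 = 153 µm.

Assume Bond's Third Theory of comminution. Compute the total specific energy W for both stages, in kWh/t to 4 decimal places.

W_Bond = 10·Wi·(1/√P₈₀ − 1/√F₈₀)
Stage 1 (19574→1246 µm, Wi₁=13.7): W₁ = 10·13.7·(0.028330 − 0.007148) = 2.9019 kWh/t
Stage 2 (1246→153 µm, Wi₂=12.4): W₂ = 10·12.4·(0.080845 − 0.028330) = 6.5119 kWh/t
W = W₁ + W₂ = 2.9019 + 6.5119 = 9.4139 kWh/t

W = 9.4139 kWh/t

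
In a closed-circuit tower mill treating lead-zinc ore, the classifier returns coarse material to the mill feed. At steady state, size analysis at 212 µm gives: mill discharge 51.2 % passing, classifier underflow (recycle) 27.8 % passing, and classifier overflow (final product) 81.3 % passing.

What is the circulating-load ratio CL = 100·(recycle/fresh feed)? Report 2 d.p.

Two-product formula at 212 µm:
Fd + Rd = Ru + Fo ⇒ R/F = (o−d)/(d−u)
r = (81.3 − 51.2)/(51.2 − 27.8) = 30.1/23.4 = 1.2863
CL = 100·r = 128.63 %

CL = 128.63 %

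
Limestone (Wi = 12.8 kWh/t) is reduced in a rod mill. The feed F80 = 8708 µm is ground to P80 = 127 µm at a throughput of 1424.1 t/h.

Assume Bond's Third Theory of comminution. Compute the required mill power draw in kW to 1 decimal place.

P = 14221.8 kW

Bond:  W = 10 Wi (1/√P − 1/√F)
W = 10·12.8·(1/√127 − 1/√8708) = 10·12.8·(0.078019) = 9.9865 kWh/t
P_mill = W·ṁ = 9.9865·1424.1 = 14221.8 kW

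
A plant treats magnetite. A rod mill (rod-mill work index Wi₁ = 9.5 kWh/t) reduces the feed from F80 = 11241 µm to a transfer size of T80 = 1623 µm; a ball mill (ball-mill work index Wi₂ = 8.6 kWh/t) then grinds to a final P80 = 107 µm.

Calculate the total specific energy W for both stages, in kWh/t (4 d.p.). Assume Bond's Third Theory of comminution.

W = 10 Wi / √P80 − 10 Wi / √F80
Stage 1 (11241→1623 µm, Wi₁=9.5): W₁ = 10·9.5·(0.024822 − 0.009432) = 1.4621 kWh/t
Stage 2 (1623→107 µm, Wi₂=8.6): W₂ = 10·8.6·(0.096674 − 0.024822) = 6.1792 kWh/t
W = W₁ + W₂ = 1.4621 + 6.1792 = 7.6413 kWh/t

W = 7.6413 kWh/t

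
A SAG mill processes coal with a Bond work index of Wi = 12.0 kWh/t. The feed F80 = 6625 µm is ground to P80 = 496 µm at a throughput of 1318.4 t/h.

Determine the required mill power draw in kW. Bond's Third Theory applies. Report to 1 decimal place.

W_Bond = 10·Wi·(1/√P₈₀ − 1/√F₈₀)
W = 10·12.0·(1/√496 − 1/√6625) = 10·12.0·(0.032615) = 3.9139 kWh/t
P_mill = W·ṁ = 3.9139·1318.4 = 5160.0 kW

P = 5160.0 kW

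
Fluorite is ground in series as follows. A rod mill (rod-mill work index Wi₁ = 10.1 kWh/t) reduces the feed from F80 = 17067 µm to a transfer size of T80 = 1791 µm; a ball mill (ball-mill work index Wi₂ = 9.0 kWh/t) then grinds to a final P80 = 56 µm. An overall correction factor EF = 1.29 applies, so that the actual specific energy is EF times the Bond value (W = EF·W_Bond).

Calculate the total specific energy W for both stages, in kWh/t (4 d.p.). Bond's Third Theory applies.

W = 14.8525 kWh/t

Bond:  W = 10 Wi (1/√P − 1/√F)
Stage 1 (17067→1791 µm, Wi₁=10.1): W₁ = 10·10.1·(0.023629 − 0.007655) = 1.6135 kWh/t
Stage 2 (1791→56 µm, Wi₂=9.0): W₂ = 10·9.0·(0.133631 − 0.023629) = 9.9001 kWh/t
W = W₁ + W₂ = 1.6135 + 9.9001 = 11.5136 kWh/t
W_actual = 1.29 × 11.5136 = 14.8525 kWh/t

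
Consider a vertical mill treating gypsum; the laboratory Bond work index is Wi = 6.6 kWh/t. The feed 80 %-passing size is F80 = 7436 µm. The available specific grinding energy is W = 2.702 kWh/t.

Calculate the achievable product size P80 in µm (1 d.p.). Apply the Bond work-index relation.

P80 = 362.3 µm

Bond: W = 10·Wi·(1/√P80 − 1/√F80)
⇒ 1/√P80 = W/(10·Wi) + 1/√F80
  = 2.7020/(10·6.6) + 1/√7436 = 0.040939 + 0.011597 = 0.052536
P80 = (1/0.052536)² = 19.0346² = 362.31 µm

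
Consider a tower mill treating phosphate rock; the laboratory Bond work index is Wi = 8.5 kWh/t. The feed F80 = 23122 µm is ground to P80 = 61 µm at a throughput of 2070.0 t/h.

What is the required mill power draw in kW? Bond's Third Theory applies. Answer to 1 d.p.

Bond:  W = 10 Wi (1/√P − 1/√F)
W = 10·8.5·(1/√61 − 1/√23122) = 10·8.5·(0.121460) = 10.3241 kWh/t
Mill draw = 10.3241 × 2070.0 = 21371.0 kW

P = 21371.0 kW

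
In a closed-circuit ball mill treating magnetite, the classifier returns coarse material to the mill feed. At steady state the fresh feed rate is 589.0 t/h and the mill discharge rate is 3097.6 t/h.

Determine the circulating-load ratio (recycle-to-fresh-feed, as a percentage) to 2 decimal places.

M = F + R at steady state, so:
R = M − F = 3097.6 − 589.0 = 2508.6 t/h
CL = 100·R/F = 100·2508.6/589.0 = 425.91 %

CL = 425.91 %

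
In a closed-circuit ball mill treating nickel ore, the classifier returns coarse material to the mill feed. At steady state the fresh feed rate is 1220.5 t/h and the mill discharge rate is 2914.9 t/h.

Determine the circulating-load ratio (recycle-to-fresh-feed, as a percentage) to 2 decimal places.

Mill node: discharge = fresh + recycle.
R = M − F = 2914.9 − 1220.5 = 1694.4 t/h
CL = 100·R/F = 100·1694.4/1220.5 = 138.83 %

CL = 138.83 %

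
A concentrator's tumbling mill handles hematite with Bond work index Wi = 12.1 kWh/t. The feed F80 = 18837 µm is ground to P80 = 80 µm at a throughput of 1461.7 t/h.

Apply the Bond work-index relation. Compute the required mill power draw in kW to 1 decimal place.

P = 18485.5 kW

W = 10 Wi / √P80 − 10 Wi / √F80
W = 10·12.1·(1/√80 − 1/√18837) = 10·12.1·(0.104517) = 12.6466 kWh/t
Power = W × throughput = 12.6466 kWh/t × 1461.7 t/h = 18485.5 kW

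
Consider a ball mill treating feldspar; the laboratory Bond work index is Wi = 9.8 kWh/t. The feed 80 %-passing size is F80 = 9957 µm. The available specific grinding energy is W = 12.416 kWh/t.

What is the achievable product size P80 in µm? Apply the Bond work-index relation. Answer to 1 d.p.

W_Bond = 10·Wi·(1/√P₈₀ − 1/√F₈₀)
⇒ 1/√P80 = W/(10 Wi) + 1/√F80
  = 12.4160/(10·9.8) + 1/√9957 = 0.126694 + 0.010022 = 0.136715
P80 = (1/0.136715)² = 7.3145² = 53.50 µm

P80 = 53.5 µm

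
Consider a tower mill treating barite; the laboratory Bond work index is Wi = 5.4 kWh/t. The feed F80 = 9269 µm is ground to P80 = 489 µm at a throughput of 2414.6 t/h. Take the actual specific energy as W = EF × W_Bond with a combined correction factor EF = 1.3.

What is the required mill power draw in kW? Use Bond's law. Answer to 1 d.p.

W = 10 Wi (P80^-0.5 − F80^-0.5)
W = 10·5.4·(1/√489 − 1/√9269) = 10·5.4·(0.034835) = 1.8811 kWh/t
With EF = 1.3: W = 1.8811·1.3 = 2.4454 kWh/t
Mill draw = 2.4454 × 2414.6 = 5904.7 kW

P = 5904.7 kW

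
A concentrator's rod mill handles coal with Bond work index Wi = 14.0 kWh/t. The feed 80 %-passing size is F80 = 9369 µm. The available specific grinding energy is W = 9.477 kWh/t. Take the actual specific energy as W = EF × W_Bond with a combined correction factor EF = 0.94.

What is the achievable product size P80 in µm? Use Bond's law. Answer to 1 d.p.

W = 10 Wi / √P80 − 10 Wi / √F80
W_Bond = W / EF = 9.477 / 0.94 = 10.0819 kWh/t
⇒ 1/√P80 = W_Bond/(10 Wi) + 1/√F80
  = 10.0819/(10·14.0) + 1/√9369 = 0.072014 + 0.010331 = 0.082345
P80 = (1/0.082345)² = 12.1440² = 147.48 µm

P80 = 147.5 µm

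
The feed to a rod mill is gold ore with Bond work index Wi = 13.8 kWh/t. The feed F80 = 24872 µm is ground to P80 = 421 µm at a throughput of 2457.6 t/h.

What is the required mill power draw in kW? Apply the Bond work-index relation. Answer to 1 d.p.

Bond: W = 10·Wi·(1/√P80 − 1/√F80)
W = 10·13.8·(1/√421 − 1/√24872) = 10·13.8·(0.042396) = 5.8507 kWh/t
Power = W × throughput = 5.8507 kWh/t × 2457.6 t/h = 14378.6 kW

P = 14378.6 kW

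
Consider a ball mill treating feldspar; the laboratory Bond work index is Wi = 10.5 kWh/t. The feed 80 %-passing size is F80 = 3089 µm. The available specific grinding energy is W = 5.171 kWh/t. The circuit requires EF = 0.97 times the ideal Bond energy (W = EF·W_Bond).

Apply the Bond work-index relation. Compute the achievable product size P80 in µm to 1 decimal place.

W_Bond = 10·Wi·(1/√P₈₀ − 1/√F₈₀)
W_Bond = W / EF = 5.171 / 0.97 = 5.3309 kWh/t
P80^(−½) = W_Bond/(10 Wi) + F80^(−½)
  = 5.3309/(10·10.5) + 1/√3089 = 0.050771 + 0.017992 = 0.068763
P80 = (1/0.068763)² = 14.5427² = 211.49 µm

P80 = 211.5 µm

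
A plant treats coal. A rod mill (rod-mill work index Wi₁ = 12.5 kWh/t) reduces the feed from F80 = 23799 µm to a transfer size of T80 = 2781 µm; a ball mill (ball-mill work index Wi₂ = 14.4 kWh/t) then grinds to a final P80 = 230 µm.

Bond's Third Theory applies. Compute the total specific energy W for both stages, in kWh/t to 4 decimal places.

W = 10·Wi·(P80^(-½) − F80^(-½))
Stage 1 (23799→2781 µm, Wi₁=12.5): W₁ = 10·12.5·(0.018963 − 0.006482) = 1.5601 kWh/t
Stage 2 (2781→230 µm, Wi₂=14.4): W₂ = 10·14.4·(0.065938 − 0.018963) = 6.7645 kWh/t
W = W₁ + W₂ = 1.5601 + 6.7645 = 8.3245 kWh/t

W = 8.3245 kWh/t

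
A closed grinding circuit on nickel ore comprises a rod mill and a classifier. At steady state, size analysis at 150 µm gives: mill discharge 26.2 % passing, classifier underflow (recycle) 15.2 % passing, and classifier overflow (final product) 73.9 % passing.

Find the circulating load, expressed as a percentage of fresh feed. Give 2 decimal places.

Classifier node, passing 150 µm:
d + r·d = r·u + o → r(d−u) = o−d
r = (73.9 − 26.2)/(26.2 − 15.2) = 47.7/11.0 = 4.3364
CL = 100·r = 433.64 %

CL = 433.64 %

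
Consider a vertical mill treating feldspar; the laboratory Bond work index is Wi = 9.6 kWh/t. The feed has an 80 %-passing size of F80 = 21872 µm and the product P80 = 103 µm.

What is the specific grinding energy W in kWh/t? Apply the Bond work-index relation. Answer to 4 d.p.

W = 10 Wi (P80^-0.5 − F80^-0.5)
1/√103 = 0.098533;  1/√21872 = 0.006762
W = 10·9.6·(0.098533 − 0.006762) = 8.8100 kWh/t

W = 8.8100 kWh/t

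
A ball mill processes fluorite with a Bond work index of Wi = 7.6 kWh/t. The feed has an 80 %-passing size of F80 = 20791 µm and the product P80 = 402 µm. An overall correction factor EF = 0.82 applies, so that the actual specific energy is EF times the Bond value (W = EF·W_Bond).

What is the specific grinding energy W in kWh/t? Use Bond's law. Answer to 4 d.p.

Bond:  W = 10 Wi (1/√P − 1/√F)
1/√402 = 0.049875;  1/√20791 = 0.006935
W = 10·7.6·(0.049875 − 0.006935) = 3.2635 kWh/t
Corrected W = EF·W_Bond = 0.82·3.2635 = 2.6760 kWh/t

W = 2.6760 kWh/t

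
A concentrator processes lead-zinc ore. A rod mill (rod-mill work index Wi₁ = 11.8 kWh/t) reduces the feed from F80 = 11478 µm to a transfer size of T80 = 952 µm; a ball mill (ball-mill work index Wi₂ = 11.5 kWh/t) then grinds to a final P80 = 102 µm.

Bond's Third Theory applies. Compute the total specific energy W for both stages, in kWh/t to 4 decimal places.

W = 10.3825 kWh/t

W = 10 Wi (1/√P80 − 1/√F80)  [Bond]
Stage 1 (11478→952 µm, Wi₁=11.8): W₁ = 10·11.8·(0.032410 − 0.009334) = 2.7230 kWh/t
Stage 2 (952→102 µm, Wi₂=11.5): W₂ = 10·11.5·(0.099015 − 0.032410) = 7.6595 kWh/t
W = W₁ + W₂ = 2.7230 + 7.6595 = 10.3825 kWh/t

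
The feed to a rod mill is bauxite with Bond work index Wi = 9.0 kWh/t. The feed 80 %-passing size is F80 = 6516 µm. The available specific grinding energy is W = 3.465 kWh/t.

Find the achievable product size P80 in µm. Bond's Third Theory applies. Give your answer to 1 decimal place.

P80 = 386.2 µm

W = 10·Wi·(P80^(-½) − F80^(-½))
P80^(−½) = W/(10 Wi) + F80^(−½)
  = 3.4650/(10·9.0) + 1/√6516 = 0.038500 + 0.012388 = 0.050888
P80 = (1/0.050888)² = 19.6509² = 386.16 µm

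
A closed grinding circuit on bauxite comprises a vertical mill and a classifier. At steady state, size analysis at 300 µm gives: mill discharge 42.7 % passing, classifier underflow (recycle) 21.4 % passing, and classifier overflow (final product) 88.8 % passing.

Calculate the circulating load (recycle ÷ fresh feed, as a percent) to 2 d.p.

Two-product formula at 300 µm:
(1+r)·d = r·u + o ⇒ r = (o−d)/(d−u)
r = (88.8 − 42.7)/(42.7 − 21.4) = 46.1/21.3 = 2.1643
CL = 100·r = 216.43 %

CL = 216.43 %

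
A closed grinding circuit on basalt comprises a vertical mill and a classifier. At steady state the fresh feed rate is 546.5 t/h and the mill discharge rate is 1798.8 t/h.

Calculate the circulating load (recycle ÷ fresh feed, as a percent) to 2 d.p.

Mill node: discharge = fresh + recycle.
R = M − F = 1798.8 − 546.5 = 1252.3 t/h
CL = 100·R/F = 100·1252.3/546.5 = 229.15 %

CL = 229.15 %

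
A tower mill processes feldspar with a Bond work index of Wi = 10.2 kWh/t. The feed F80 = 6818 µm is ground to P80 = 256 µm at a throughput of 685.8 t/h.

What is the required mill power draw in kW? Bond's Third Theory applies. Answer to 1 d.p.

P = 3524.8 kW

W = 10·Wi·(P80^(-½) − F80^(-½))
W = 10·10.2·(1/√256 − 1/√6818) = 10·10.2·(0.050389) = 5.1397 kWh/t
Mill draw = 5.1397 × 685.8 = 3524.8 kW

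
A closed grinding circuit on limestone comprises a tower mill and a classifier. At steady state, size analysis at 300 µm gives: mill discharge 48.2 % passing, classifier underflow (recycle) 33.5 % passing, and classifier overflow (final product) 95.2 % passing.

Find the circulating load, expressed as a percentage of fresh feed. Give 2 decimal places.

CL = 319.73 %

Balance %-passing 300 µm (r = R/F):
d + r·d = r·u + o → r(d−u) = o−d
r = (95.2 − 48.2)/(48.2 − 33.5) = 47.0/14.7 = 3.1973
CL = 100·r = 319.73 %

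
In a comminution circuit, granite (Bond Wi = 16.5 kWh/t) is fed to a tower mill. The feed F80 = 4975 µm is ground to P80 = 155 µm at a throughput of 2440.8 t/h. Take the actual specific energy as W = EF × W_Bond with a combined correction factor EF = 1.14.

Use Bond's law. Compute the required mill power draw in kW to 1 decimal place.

P = 30367.8 kW

W = 10 Wi (P80^-0.5 − F80^-0.5)
W = 10·16.5·(1/√155 − 1/√4975) = 10·16.5·(0.066144) = 10.9138 kWh/t
Apply correction: 10.9138 × 1.14 = 12.4417 kWh/t
P = W·T = 12.4417·2440.8 = 30367.8 kW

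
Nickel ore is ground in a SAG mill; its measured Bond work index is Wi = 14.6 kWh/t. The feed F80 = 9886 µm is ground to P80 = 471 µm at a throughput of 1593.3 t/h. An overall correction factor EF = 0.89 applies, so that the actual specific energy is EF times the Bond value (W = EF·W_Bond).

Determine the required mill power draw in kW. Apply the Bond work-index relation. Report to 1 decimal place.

W = 10 Wi (P80^-0.5 − F80^-0.5)
W = 10·14.6·(1/√471 − 1/√9886) = 10·14.6·(0.036020) = 5.2589 kWh/t
With EF = 0.89: W = 5.2589·0.89 = 4.6804 kWh/t
Power = W × throughput = 4.6804 kWh/t × 1593.3 t/h = 7457.4 kW

P = 7457.4 kW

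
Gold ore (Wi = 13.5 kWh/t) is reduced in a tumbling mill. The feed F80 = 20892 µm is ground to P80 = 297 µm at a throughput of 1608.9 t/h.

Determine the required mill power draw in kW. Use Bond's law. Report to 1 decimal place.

P = 11100.6 kW

W = 10 Wi (P80^-0.5 − F80^-0.5)
W = 10·13.5·(1/√297 − 1/√20892) = 10·13.5·(0.051107) = 6.8995 kWh/t
Power = W × throughput = 6.8995 kWh/t × 1608.9 t/h = 11100.6 kW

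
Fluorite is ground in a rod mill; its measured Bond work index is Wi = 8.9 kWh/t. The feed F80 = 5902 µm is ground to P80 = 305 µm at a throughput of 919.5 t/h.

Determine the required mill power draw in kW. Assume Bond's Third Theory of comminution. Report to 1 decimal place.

Bond: W = 10·Wi·(1/√P80 − 1/√F80)
W = 10·8.9·(1/√305 − 1/√5902) = 10·8.9·(0.044243) = 3.9376 kWh/t
P_mill = W·ṁ = 3.9376·919.5 = 3620.7 kW

P = 3620.7 kW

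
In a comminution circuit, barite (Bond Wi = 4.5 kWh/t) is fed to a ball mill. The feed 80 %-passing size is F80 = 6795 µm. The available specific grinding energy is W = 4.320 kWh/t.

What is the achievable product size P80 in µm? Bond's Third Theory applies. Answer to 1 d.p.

P80 = 85.5 µm

Bond: W = 10·Wi·(1/√P80 − 1/√F80)
⇒ 1/√P80 = W/(10 Wi) + 1/√F80
  = 4.3200/(10·4.5) + 1/√6795 = 0.096000 + 0.012131 = 0.108131
P80 = (1/0.108131)² = 9.2480² = 85.53 µm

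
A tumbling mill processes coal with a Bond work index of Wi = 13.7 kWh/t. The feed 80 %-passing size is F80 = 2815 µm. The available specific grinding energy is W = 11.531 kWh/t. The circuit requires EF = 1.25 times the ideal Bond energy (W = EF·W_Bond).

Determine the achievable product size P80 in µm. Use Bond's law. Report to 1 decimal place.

P80 = 134.6 µm

W_Bond = 10·Wi·(1/√P₈₀ − 1/√F₈₀)
W_Bond = W / EF = 11.531 / 1.25 = 9.2248 kWh/t
⇒ 1/√P80 = W_Bond/(10·Wi) + 1/√F80
  = 9.2248/(10·13.7) + 1/√2815 = 0.067334 + 0.018848 = 0.086182
P80 = (1/0.086182)² = 11.6033² = 134.64 µm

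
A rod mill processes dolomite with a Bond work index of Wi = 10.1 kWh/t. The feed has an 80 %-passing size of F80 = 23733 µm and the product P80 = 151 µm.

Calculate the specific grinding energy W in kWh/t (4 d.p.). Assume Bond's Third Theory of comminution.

Bond:  W = 10 Wi (1/√P − 1/√F)
1/√151 = 0.081379;  1/√23733 = 0.006491
W = 10·10.1·(0.081379 − 0.006491) = 7.5637 kWh/t

W = 7.5637 kWh/t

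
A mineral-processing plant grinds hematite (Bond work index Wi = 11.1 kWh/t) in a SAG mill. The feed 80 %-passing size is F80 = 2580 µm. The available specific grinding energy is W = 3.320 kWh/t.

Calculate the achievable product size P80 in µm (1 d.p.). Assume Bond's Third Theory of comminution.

W = 10·Wi·(P80^(-½) − F80^(-½))
⇒ 1/√P80 = W/(10 Wi) + 1/√F80
  = 3.3200/(10·11.1) + 1/√2580 = 0.029910 + 0.019687 = 0.049597
P80 = (1/0.049597)² = 20.1624² = 406.52 µm

P80 = 406.5 µm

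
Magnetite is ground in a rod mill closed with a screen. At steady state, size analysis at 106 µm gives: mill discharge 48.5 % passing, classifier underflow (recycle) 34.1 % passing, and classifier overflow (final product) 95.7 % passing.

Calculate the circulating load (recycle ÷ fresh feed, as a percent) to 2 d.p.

Balance %-passing 106 µm (r = R/F):
r = (o − d)/(d − u)
r = (95.7 − 48.5)/(48.5 − 34.1) = 47.2/14.4 = 3.2778
CL = 100·r = 327.78 %

CL = 327.78 %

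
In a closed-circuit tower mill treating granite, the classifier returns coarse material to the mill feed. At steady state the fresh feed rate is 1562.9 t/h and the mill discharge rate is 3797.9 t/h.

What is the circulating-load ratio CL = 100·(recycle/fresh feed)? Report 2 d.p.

CL = 143.00 %

Mill node: discharge = fresh + recycle.
R = M − F = 3797.9 − 1562.9 = 2235.0 t/h
CL = 100·R/F = 100·2235.0/1562.9 = 143.00 %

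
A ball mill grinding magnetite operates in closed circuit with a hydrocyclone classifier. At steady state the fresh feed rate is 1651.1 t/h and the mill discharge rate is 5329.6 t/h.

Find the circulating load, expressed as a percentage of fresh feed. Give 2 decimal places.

CL = 222.79 %

Steady state: M = F + R.
R = M − F = 5329.6 − 1651.1 = 3678.5 t/h
CL = 100·R/F = 100·3678.5/1651.1 = 222.79 %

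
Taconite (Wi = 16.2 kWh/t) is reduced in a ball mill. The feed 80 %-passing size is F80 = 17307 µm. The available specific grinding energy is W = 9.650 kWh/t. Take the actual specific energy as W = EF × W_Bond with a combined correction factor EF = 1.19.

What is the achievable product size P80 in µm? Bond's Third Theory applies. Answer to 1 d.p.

W = 10 Wi (1/√P80 − 1/√F80)  [Bond]
W_Bond = W / EF = 9.650 / 1.19 = 8.1092 kWh/t
P80^-0.5 = F80^-0.5 + W_Bond/(10 Wi)
  = 8.1092/(10·16.2) + 1/√17307 = 0.050057 + 0.007601 = 0.057658
P80 = (1/0.057658)² = 17.3435² = 300.80 µm

P80 = 300.8 µm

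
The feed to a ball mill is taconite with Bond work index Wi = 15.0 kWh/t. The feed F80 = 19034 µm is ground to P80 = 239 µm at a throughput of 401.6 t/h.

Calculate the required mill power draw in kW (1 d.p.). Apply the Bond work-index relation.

Bond:  W = 10 Wi (1/√P − 1/√F)
W = 10·15.0·(1/√239 − 1/√19034) = 10·15.0·(0.057436) = 8.6155 kWh/t
Mill draw = 8.6155 × 401.6 = 3460.0 kW

P = 3460.0 kW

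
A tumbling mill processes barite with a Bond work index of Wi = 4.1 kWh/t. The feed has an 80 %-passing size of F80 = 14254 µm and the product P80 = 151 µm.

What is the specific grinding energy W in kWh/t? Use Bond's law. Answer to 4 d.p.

W = 10 Wi (1/√P80 − 1/√F80)  [Bond]
1/√151 = 0.081379;  1/√14254 = 0.008376
W = 10·4.1·(0.081379 − 0.008376) = 2.9931 kWh/t

W = 2.9931 kWh/t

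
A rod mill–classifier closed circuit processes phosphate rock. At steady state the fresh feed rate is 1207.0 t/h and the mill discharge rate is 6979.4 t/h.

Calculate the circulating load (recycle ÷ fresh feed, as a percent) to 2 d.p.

CL = 478.24 %

Steady state: M = F + R.
R = M − F = 6979.4 − 1207.0 = 5772.4 t/h
CL = 100·R/F = 100·5772.4/1207.0 = 478.24 %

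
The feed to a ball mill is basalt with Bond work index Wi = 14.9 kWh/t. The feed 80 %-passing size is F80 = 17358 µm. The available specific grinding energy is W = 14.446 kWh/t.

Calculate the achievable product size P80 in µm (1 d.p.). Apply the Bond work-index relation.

W = 10 Wi (P80^-0.5 − F80^-0.5)
1/√P80 = 1/√F80 + W/(10·Wi)
  = 14.4460/(10·14.9) + 1/√17358 = 0.096953 + 0.007590 = 0.104543
P80 = (1/0.104543)² = 9.5654² = 91.50 µm

P80 = 91.5 µm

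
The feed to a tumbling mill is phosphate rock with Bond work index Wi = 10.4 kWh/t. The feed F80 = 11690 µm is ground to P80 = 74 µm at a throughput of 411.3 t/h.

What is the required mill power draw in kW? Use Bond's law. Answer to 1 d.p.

W = 10 Wi (1/√P80 − 1/√F80)  [Bond]
W = 10·10.4·(1/√74 − 1/√11690) = 10·10.4·(0.106999) = 11.1279 kWh/t
P_mill = W·ṁ = 11.1279·411.3 = 4576.9 kW

P = 4576.9 kW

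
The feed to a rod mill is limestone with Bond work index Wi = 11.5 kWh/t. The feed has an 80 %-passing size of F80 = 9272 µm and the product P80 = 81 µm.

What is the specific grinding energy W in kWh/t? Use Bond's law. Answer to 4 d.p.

W = 10 Wi / √P80 − 10 Wi / √F80
1/√81 = 0.111111;  1/√9272 = 0.010385
W = 10·11.5·(0.111111 − 0.010385) = 11.5835 kWh/t

W = 11.5835 kWh/t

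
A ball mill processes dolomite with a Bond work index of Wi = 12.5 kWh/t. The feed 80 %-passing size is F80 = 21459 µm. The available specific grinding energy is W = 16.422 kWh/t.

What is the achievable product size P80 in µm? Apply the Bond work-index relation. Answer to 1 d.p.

W = 10·Wi·(P80^(-½) − F80^(-½))
P80^-0.5 = F80^-0.5 + W/(10 Wi)
  = 16.4220/(10·12.5) + 1/√21459 = 0.131376 + 0.006826 = 0.138202
P80 = (1/0.138202)² = 7.2358² = 52.36 µm

P80 = 52.4 µm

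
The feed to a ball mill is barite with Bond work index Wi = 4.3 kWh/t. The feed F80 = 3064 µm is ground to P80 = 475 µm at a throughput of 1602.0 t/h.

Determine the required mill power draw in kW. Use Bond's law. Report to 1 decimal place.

W = 10 Wi / √P80 − 10 Wi / √F80
W = 10·4.3·(1/√475 − 1/√3064) = 10·4.3·(0.027817) = 1.1961 kWh/t
Power = W × throughput = 1.1961 kWh/t × 1602.0 t/h = 1916.2 kW

P = 1916.2 kW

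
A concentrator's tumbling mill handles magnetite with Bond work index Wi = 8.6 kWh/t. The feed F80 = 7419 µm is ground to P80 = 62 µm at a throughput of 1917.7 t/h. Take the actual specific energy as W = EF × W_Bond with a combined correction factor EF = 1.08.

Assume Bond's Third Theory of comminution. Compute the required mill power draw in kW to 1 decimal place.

P = 20552.8 kW

W = 10 Wi (P80^-0.5 − F80^-0.5)
W = 10·8.6·(1/√62 − 1/√7419) = 10·8.6·(0.115390) = 9.9236 kWh/t
Corrected W = EF·W_Bond = 1.08·9.9236 = 10.7174 kWh/t
Mill draw = 10.7174 × 1917.7 = 20552.8 kW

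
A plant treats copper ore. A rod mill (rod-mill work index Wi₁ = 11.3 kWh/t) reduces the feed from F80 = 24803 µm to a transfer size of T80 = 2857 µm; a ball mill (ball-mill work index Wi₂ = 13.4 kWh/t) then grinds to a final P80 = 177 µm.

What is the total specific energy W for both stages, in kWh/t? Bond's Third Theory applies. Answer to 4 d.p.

W = 8.9617 kWh/t

W = 10 Wi (1/√P80 − 1/√F80)  [Bond]
Stage 1 (24803→2857 µm, Wi₁=11.3): W₁ = 10·11.3·(0.018709 − 0.006350) = 1.3966 kWh/t
Stage 2 (2857→177 µm, Wi₂=13.4): W₂ = 10·13.4·(0.075165 − 0.018709) = 7.5651 kWh/t
W = W₁ + W₂ = 1.3966 + 7.5651 = 8.9617 kWh/t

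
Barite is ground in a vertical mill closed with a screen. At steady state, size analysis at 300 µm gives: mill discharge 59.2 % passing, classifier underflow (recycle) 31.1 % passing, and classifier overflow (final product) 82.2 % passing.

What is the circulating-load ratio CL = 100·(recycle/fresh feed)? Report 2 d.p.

Balance %-passing 300 µm (r = R/F):
Fd + Rd = Ru + Fo ⇒ R/F = (o−d)/(d−u)
r = (82.2 − 59.2)/(59.2 − 31.1) = 23.0/28.1 = 0.8185
CL = 100·r = 81.85 %

CL = 81.85 %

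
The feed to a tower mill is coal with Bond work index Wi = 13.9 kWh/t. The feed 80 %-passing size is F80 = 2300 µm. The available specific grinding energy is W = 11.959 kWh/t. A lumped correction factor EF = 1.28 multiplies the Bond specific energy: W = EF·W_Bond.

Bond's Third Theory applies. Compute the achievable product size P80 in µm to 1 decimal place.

W = 10 Wi / √P80 − 10 Wi / √F80
W_Bond = W / EF = 11.959 / 1.28 = 9.3430 kWh/t
⇒ 1/√P80 = W_Bond/(10·Wi) + 1/√F80
  = 9.3430/(10·13.9) + 1/√2300 = 0.067216 + 0.020851 = 0.088067
P80 = (1/0.088067)² = 11.3550² = 128.94 µm

P80 = 128.9 µm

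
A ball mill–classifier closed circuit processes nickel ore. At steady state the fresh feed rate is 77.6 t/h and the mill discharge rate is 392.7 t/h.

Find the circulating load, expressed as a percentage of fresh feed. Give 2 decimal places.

CL = 406.06 %

Mill node: discharge = fresh + recycle.
R = M − F = 392.7 − 77.6 = 315.1 t/h
CL = 100·R/F = 100·315.1/77.6 = 406.06 %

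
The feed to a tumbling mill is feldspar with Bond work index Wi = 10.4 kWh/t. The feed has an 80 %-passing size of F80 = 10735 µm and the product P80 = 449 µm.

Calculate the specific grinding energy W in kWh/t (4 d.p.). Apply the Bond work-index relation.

W = 10 Wi (1/√P80 − 1/√F80)  [Bond]
1/√449 = 0.047193;  1/√10735 = 0.009652
W = 10·10.4·(0.047193 − 0.009652) = 3.9043 kWh/t

W = 3.9043 kWh/t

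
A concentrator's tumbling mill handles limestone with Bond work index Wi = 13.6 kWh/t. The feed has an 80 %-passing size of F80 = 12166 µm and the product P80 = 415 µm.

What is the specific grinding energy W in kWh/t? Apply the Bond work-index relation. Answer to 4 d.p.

W = 10·Wi·[P80^(−½) − F80^(−½)]
1/√415 = 0.049088;  1/√12166 = 0.009066
W = 10·13.6·(0.049088 − 0.009066) = 5.4430 kWh/t

W = 5.4430 kWh/t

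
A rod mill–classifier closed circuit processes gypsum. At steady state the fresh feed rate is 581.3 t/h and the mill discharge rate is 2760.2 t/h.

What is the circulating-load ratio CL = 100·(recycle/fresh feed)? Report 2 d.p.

Mill node: discharge = fresh + recycle.
R = M − F = 2760.2 − 581.3 = 2178.9 t/h
CL = 100·R/F = 100·2178.9/581.3 = 374.83 %

CL = 374.83 %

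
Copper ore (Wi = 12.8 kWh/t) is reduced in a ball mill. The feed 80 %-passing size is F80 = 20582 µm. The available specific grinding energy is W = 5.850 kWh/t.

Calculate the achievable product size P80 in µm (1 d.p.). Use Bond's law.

Bond:  W = 10 Wi (1/√P − 1/√F)
1/√P80 = 1/√F80 + W/(10·Wi)
  = 5.8500/(10·12.8) + 1/√20582 = 0.045703 + 0.006970 = 0.052674
P80 = (1/0.052674)² = 18.9849² = 360.43 µm

P80 = 360.4 µm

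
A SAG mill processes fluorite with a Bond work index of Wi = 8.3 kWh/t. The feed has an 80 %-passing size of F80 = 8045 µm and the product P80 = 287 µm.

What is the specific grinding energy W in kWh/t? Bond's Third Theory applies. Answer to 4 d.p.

W = 3.9740 kWh/t

W = 10·Wi·(P80^(-½) − F80^(-½))
1/√287 = 0.059028;  1/√8045 = 0.011149
W = 10·8.3·(0.059028 − 0.011149) = 3.9740 kWh/t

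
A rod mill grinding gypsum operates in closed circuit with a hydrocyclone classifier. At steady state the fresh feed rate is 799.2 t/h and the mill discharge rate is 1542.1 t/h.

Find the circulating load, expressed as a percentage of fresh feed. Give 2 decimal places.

CL = 92.96 %

Discharge = new feed + return, hence
R = M − F = 1542.1 − 799.2 = 742.9 t/h
CL = 100·R/F = 100·742.9/799.2 = 92.96 %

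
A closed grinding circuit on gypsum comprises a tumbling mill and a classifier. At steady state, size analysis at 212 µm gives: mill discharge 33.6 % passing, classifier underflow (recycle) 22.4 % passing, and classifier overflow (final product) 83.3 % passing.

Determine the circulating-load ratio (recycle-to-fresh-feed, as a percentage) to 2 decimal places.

CL = 443.75 %

Balance %-passing 212 µm (r = R/F):
Fd + Rd = Ru + Fo ⇒ R/F = (o−d)/(d−u)
r = (83.3 − 33.6)/(33.6 − 22.4) = 49.7/11.2 = 4.4375
CL = 100·r = 443.75 %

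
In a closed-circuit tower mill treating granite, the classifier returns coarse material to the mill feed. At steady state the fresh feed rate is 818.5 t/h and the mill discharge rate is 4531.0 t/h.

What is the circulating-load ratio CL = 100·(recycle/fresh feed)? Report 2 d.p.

CL = 453.57 %

M = F + R at steady state, so:
R = M − F = 4531.0 − 818.5 = 3712.5 t/h
CL = 100·R/F = 100·3712.5/818.5 = 453.57 %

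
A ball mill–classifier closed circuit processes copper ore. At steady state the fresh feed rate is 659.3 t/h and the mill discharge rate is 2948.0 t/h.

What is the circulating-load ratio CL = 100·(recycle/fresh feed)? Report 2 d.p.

M = F + R at steady state, so:
R = M − F = 2948.0 − 659.3 = 2288.7 t/h
CL = 100·R/F = 100·2288.7/659.3 = 347.14 %

CL = 347.14 %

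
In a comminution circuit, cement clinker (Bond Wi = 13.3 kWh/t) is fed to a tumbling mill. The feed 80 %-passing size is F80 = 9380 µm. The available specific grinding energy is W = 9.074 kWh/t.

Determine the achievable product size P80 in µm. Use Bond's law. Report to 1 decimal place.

P80 = 162.1 µm

W = 10 Wi (P80^-0.5 − F80^-0.5)
P80^-0.5 = F80^-0.5 + W/(10 Wi)
  = 9.0740/(10·13.3) + 1/√9380 = 0.068226 + 0.010325 = 0.078551
P80 = (1/0.078551)² = 12.7306² = 162.07 µm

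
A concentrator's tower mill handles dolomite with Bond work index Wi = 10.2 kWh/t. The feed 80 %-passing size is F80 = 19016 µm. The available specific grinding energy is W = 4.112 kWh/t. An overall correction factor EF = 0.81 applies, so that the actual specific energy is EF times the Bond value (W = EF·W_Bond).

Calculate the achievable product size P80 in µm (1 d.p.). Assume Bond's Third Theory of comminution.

Bond: W = 10·Wi·(1/√P80 − 1/√F80)
W_Bond = W / EF = 4.112 / 0.81 = 5.0765 kWh/t
⇒ 1/√P80 = W_Bond/(10 Wi) + 1/√F80
  = 5.0765/(10·10.2) + 1/√19016 = 0.049770 + 0.007252 = 0.057022
P80 = (1/0.057022)² = 17.5372² = 307.55 µm

P80 = 307.6 µm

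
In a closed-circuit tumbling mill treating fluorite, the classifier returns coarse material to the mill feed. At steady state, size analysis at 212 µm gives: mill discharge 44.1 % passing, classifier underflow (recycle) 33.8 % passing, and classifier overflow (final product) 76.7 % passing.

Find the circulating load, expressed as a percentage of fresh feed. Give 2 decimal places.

Let r = R/F. Size balance at 212 µm:
r = (o − d)/(d − u)
r = (76.7 − 44.1)/(44.1 − 33.8) = 32.6/10.3 = 3.1650
CL = 100·r = 316.50 %

CL = 316.50 %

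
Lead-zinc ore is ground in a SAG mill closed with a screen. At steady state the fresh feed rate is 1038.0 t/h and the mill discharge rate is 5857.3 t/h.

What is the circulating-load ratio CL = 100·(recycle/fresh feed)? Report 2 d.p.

CL = 464.29 %

Steady state: M = F + R.
R = M − F = 5857.3 − 1038.0 = 4819.3 t/h
CL = 100·R/F = 100·4819.3/1038.0 = 464.29 %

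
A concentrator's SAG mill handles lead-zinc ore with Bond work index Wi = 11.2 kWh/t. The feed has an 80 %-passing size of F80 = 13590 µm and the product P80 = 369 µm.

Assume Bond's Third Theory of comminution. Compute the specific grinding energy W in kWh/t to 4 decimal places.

Bond:  W = 10 Wi (1/√P − 1/√F)
1/√369 = 0.052058;  1/√13590 = 0.008578
W = 10·11.2·(0.052058 − 0.008578) = 4.8697 kWh/t

W = 4.8697 kWh/t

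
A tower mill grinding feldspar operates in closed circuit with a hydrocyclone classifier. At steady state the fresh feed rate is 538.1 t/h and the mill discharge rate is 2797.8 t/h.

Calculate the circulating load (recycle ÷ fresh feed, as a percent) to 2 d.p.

Mill node: discharge = fresh + recycle.
R = M − F = 2797.8 − 538.1 = 2259.7 t/h
CL = 100·R/F = 100·2259.7/538.1 = 419.94 %

CL = 419.94 %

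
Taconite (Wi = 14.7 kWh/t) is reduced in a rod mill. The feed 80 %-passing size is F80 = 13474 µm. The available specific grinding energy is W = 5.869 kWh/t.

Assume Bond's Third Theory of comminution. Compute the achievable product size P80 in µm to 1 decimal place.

W = 10·Wi·[P80^(−½) − F80^(−½)]
P80^(−½) = W/(10 Wi) + F80^(−½)
  = 5.8690/(10·14.7) + 1/√13474 = 0.039925 + 0.008615 = 0.048540
P80 = (1/0.048540)² = 20.6015² = 424.42 µm

P80 = 424.4 µm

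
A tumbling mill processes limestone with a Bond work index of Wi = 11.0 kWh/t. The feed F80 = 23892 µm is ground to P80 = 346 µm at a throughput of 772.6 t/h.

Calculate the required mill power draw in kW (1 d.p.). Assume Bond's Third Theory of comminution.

W = 10 Wi (1/√P80 − 1/√F80)  [Bond]
W = 10·11.0·(1/√346 − 1/√23892) = 10·11.0·(0.047291) = 5.2020 kWh/t
P = W·T = 5.2020·772.6 = 4019.1 kW

P = 4019.1 kW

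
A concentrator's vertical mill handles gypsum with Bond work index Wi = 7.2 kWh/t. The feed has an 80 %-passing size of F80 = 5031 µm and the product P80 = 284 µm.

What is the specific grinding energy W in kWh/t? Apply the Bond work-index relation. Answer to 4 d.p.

W = 10 Wi (1/√P80 − 1/√F80)  [Bond]
1/√284 = 0.059339;  1/√5031 = 0.014098
W = 10·7.2·(0.059339 − 0.014098) = 3.2573 kWh/t

W = 3.2573 kWh/t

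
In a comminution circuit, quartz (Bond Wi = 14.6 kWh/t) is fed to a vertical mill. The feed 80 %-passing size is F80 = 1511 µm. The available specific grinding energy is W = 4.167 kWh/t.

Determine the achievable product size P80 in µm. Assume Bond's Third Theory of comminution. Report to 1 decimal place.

P80 = 339.6 µm

W = 10 Wi (1/√P80 − 1/√F80)  [Bond]
⇒ 1/√P80 = W/(10 Wi) + 1/√F80
  = 4.1670/(10·14.6) + 1/√1511 = 0.028541 + 0.025726 = 0.054267
P80 = (1/0.054267)² = 18.4275² = 339.57 µm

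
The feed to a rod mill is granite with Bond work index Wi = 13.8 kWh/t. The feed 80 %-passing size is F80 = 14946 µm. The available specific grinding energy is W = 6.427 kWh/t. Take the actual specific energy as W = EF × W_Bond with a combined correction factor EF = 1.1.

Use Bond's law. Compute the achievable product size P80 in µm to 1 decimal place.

P80 = 391.8 µm

Bond: W = 10·Wi·(1/√P80 − 1/√F80)
W_Bond = W / EF = 6.427 / 1.1 = 5.8427 kWh/t
P80^(−½) = W_Bond/(10 Wi) + F80^(−½)
  = 5.8427/(10·13.8) + 1/√14946 = 0.042339 + 0.008180 = 0.050518
P80 = (1/0.050518)² = 19.7948² = 391.83 µm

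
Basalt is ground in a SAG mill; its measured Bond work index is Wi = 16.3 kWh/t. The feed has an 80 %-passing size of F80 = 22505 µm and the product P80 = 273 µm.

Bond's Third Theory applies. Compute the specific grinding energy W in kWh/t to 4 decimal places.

W = 8.7787 kWh/t

W = 10 Wi (1/√P80 − 1/√F80)  [Bond]
1/√273 = 0.060523;  1/√22505 = 0.006666
W = 10·16.3·(0.060523 − 0.006666) = 8.7787 kWh/t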